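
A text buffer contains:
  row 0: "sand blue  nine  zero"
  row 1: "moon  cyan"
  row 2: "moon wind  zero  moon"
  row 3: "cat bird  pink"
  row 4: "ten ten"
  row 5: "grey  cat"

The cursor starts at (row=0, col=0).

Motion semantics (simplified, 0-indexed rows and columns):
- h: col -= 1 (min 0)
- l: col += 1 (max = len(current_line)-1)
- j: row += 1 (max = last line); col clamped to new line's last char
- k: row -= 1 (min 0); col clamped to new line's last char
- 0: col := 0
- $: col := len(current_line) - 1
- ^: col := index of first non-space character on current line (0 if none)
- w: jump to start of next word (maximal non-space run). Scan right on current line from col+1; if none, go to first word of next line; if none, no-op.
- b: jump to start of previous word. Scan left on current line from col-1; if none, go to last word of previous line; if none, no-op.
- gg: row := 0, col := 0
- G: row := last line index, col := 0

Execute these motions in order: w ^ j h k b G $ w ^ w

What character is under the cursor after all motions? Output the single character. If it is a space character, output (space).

After 1 (w): row=0 col=5 char='b'
After 2 (^): row=0 col=0 char='s'
After 3 (j): row=1 col=0 char='m'
After 4 (h): row=1 col=0 char='m'
After 5 (k): row=0 col=0 char='s'
After 6 (b): row=0 col=0 char='s'
After 7 (G): row=5 col=0 char='g'
After 8 ($): row=5 col=8 char='t'
After 9 (w): row=5 col=8 char='t'
After 10 (^): row=5 col=0 char='g'
After 11 (w): row=5 col=6 char='c'

Answer: c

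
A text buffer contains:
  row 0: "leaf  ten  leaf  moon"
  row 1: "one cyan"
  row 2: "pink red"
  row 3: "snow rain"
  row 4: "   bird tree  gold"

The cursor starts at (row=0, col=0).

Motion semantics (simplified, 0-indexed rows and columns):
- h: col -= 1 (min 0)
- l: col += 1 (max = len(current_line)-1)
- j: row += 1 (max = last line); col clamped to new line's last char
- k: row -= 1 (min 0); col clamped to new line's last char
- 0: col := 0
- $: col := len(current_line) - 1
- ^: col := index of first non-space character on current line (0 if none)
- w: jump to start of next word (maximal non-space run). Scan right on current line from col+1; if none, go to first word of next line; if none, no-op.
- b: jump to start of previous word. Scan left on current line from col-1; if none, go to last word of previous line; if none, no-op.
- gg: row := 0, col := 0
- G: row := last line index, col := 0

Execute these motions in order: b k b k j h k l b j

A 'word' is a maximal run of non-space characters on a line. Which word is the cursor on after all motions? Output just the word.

After 1 (b): row=0 col=0 char='l'
After 2 (k): row=0 col=0 char='l'
After 3 (b): row=0 col=0 char='l'
After 4 (k): row=0 col=0 char='l'
After 5 (j): row=1 col=0 char='o'
After 6 (h): row=1 col=0 char='o'
After 7 (k): row=0 col=0 char='l'
After 8 (l): row=0 col=1 char='e'
After 9 (b): row=0 col=0 char='l'
After 10 (j): row=1 col=0 char='o'

Answer: one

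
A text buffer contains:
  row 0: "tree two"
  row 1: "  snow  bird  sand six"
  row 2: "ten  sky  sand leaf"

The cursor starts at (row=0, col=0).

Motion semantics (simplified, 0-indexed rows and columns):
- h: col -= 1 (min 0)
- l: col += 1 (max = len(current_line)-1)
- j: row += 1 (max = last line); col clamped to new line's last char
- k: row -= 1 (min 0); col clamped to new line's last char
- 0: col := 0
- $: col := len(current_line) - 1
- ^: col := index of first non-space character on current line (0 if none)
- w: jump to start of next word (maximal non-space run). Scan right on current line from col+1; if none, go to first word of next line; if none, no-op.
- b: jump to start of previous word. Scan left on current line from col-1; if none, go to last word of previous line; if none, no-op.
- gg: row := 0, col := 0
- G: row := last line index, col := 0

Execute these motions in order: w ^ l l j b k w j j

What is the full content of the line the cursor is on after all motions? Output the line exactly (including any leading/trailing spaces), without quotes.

After 1 (w): row=0 col=5 char='t'
After 2 (^): row=0 col=0 char='t'
After 3 (l): row=0 col=1 char='r'
After 4 (l): row=0 col=2 char='e'
After 5 (j): row=1 col=2 char='s'
After 6 (b): row=0 col=5 char='t'
After 7 (k): row=0 col=5 char='t'
After 8 (w): row=1 col=2 char='s'
After 9 (j): row=2 col=2 char='n'
After 10 (j): row=2 col=2 char='n'

Answer: ten  sky  sand leaf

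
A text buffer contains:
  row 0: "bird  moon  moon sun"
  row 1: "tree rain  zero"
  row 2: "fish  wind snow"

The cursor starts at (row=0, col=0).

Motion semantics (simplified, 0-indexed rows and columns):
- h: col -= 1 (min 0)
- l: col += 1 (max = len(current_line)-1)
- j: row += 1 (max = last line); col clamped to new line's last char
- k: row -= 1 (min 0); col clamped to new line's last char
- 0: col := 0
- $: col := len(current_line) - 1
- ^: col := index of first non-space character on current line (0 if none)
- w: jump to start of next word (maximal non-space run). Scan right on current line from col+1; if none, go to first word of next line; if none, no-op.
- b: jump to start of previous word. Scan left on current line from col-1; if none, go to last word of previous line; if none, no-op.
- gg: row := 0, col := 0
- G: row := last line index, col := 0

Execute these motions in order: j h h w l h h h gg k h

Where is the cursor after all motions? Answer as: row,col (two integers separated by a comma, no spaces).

After 1 (j): row=1 col=0 char='t'
After 2 (h): row=1 col=0 char='t'
After 3 (h): row=1 col=0 char='t'
After 4 (w): row=1 col=5 char='r'
After 5 (l): row=1 col=6 char='a'
After 6 (h): row=1 col=5 char='r'
After 7 (h): row=1 col=4 char='_'
After 8 (h): row=1 col=3 char='e'
After 9 (gg): row=0 col=0 char='b'
After 10 (k): row=0 col=0 char='b'
After 11 (h): row=0 col=0 char='b'

Answer: 0,0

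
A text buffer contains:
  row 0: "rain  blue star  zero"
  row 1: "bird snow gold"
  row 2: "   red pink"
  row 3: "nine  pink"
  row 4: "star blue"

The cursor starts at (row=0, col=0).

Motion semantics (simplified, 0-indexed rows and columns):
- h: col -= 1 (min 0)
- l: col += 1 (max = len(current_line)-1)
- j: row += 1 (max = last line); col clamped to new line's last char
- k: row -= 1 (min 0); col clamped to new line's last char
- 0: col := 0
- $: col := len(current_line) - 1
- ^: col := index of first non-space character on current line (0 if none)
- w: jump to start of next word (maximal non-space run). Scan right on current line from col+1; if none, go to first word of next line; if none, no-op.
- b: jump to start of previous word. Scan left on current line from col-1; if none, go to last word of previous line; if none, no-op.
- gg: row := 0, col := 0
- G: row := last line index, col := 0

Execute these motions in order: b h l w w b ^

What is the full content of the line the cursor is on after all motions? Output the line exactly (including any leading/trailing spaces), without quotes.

Answer: rain  blue star  zero

Derivation:
After 1 (b): row=0 col=0 char='r'
After 2 (h): row=0 col=0 char='r'
After 3 (l): row=0 col=1 char='a'
After 4 (w): row=0 col=6 char='b'
After 5 (w): row=0 col=11 char='s'
After 6 (b): row=0 col=6 char='b'
After 7 (^): row=0 col=0 char='r'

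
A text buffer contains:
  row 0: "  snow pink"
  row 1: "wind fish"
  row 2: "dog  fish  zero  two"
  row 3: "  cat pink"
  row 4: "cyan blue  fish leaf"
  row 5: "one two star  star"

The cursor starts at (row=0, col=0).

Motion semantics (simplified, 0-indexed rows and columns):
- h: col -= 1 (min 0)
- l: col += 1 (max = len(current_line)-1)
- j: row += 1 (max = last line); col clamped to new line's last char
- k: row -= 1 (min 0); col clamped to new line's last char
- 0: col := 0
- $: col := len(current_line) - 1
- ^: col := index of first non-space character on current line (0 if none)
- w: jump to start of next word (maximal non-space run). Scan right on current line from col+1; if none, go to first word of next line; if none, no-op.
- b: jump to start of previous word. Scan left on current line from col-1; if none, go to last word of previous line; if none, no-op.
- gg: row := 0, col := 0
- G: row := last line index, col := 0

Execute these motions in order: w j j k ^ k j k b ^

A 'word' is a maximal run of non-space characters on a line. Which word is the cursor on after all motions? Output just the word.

After 1 (w): row=0 col=2 char='s'
After 2 (j): row=1 col=2 char='n'
After 3 (j): row=2 col=2 char='g'
After 4 (k): row=1 col=2 char='n'
After 5 (^): row=1 col=0 char='w'
After 6 (k): row=0 col=0 char='_'
After 7 (j): row=1 col=0 char='w'
After 8 (k): row=0 col=0 char='_'
After 9 (b): row=0 col=0 char='_'
After 10 (^): row=0 col=2 char='s'

Answer: snow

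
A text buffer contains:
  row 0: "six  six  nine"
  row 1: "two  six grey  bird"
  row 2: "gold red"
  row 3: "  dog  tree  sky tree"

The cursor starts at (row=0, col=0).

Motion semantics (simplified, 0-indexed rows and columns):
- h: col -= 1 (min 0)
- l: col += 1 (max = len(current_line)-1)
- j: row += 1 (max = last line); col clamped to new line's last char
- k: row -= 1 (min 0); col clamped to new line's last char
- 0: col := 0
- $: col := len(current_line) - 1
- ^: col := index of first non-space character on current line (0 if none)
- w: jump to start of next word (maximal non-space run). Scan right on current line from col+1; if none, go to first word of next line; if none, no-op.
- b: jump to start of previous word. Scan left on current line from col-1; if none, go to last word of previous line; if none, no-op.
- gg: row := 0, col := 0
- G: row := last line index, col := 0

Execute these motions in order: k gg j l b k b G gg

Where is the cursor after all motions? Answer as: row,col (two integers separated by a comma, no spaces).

After 1 (k): row=0 col=0 char='s'
After 2 (gg): row=0 col=0 char='s'
After 3 (j): row=1 col=0 char='t'
After 4 (l): row=1 col=1 char='w'
After 5 (b): row=1 col=0 char='t'
After 6 (k): row=0 col=0 char='s'
After 7 (b): row=0 col=0 char='s'
After 8 (G): row=3 col=0 char='_'
After 9 (gg): row=0 col=0 char='s'

Answer: 0,0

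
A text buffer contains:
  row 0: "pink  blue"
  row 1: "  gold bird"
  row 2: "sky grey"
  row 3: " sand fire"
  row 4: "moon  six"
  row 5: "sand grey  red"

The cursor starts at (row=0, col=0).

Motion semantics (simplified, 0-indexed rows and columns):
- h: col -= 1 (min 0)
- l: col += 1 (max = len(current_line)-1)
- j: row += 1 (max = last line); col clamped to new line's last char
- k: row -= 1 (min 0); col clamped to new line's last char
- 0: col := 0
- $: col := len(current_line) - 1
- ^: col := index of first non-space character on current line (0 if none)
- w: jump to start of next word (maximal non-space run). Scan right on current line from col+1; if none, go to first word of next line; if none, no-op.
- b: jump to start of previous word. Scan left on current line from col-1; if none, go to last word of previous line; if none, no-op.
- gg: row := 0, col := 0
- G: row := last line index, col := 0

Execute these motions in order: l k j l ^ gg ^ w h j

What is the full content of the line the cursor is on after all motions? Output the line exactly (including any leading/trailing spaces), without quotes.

After 1 (l): row=0 col=1 char='i'
After 2 (k): row=0 col=1 char='i'
After 3 (j): row=1 col=1 char='_'
After 4 (l): row=1 col=2 char='g'
After 5 (^): row=1 col=2 char='g'
After 6 (gg): row=0 col=0 char='p'
After 7 (^): row=0 col=0 char='p'
After 8 (w): row=0 col=6 char='b'
After 9 (h): row=0 col=5 char='_'
After 10 (j): row=1 col=5 char='d'

Answer:   gold bird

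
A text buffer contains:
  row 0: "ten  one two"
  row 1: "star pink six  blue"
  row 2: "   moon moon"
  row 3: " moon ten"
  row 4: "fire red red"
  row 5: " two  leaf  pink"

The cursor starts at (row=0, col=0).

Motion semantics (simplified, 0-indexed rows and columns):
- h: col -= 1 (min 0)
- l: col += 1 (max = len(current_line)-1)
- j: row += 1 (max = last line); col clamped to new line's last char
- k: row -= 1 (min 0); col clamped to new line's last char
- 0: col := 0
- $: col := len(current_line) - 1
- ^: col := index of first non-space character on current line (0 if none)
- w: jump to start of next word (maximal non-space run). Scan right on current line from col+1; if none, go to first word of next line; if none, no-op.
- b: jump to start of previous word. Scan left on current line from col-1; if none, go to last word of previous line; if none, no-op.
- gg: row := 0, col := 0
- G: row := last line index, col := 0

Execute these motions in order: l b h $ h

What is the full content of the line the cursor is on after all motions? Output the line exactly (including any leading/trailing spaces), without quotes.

After 1 (l): row=0 col=1 char='e'
After 2 (b): row=0 col=0 char='t'
After 3 (h): row=0 col=0 char='t'
After 4 ($): row=0 col=11 char='o'
After 5 (h): row=0 col=10 char='w'

Answer: ten  one two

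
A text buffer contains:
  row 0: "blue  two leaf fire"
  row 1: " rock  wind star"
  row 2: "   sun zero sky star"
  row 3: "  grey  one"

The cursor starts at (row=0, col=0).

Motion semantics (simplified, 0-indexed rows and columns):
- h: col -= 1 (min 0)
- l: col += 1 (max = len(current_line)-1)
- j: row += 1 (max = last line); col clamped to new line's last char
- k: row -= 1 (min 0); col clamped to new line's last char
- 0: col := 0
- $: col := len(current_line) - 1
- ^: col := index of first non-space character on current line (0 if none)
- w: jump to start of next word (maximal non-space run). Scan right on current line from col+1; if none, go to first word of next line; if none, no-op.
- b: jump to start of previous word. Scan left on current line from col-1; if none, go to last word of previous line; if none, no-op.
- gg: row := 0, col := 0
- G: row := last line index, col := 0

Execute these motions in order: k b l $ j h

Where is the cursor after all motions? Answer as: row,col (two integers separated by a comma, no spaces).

After 1 (k): row=0 col=0 char='b'
After 2 (b): row=0 col=0 char='b'
After 3 (l): row=0 col=1 char='l'
After 4 ($): row=0 col=18 char='e'
After 5 (j): row=1 col=15 char='r'
After 6 (h): row=1 col=14 char='a'

Answer: 1,14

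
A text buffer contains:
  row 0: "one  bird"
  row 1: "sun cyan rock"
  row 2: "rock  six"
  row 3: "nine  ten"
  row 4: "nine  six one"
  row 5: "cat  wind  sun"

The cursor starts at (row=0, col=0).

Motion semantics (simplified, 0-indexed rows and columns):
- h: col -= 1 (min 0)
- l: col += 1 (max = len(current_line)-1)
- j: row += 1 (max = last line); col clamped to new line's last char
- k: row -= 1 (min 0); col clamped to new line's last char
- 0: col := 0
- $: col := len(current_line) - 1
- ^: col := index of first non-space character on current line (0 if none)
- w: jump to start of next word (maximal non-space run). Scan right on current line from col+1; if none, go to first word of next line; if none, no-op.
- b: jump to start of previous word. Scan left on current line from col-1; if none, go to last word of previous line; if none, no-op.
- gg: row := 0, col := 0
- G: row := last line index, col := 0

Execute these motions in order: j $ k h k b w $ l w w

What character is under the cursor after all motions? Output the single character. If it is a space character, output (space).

Answer: s

Derivation:
After 1 (j): row=1 col=0 char='s'
After 2 ($): row=1 col=12 char='k'
After 3 (k): row=0 col=8 char='d'
After 4 (h): row=0 col=7 char='r'
After 5 (k): row=0 col=7 char='r'
After 6 (b): row=0 col=5 char='b'
After 7 (w): row=1 col=0 char='s'
After 8 ($): row=1 col=12 char='k'
After 9 (l): row=1 col=12 char='k'
After 10 (w): row=2 col=0 char='r'
After 11 (w): row=2 col=6 char='s'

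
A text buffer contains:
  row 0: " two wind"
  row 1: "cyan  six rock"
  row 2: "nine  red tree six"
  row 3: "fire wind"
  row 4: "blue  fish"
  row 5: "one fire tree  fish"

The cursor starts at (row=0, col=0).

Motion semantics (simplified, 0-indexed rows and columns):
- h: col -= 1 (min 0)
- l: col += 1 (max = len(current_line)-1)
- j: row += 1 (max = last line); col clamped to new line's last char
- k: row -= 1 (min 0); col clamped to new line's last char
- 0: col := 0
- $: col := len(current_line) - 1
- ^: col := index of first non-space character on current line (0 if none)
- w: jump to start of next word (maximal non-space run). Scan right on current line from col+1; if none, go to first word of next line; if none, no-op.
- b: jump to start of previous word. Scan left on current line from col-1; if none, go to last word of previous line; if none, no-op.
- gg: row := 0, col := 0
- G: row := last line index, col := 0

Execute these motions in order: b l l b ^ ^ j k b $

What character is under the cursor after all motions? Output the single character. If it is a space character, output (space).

After 1 (b): row=0 col=0 char='_'
After 2 (l): row=0 col=1 char='t'
After 3 (l): row=0 col=2 char='w'
After 4 (b): row=0 col=1 char='t'
After 5 (^): row=0 col=1 char='t'
After 6 (^): row=0 col=1 char='t'
After 7 (j): row=1 col=1 char='y'
After 8 (k): row=0 col=1 char='t'
After 9 (b): row=0 col=1 char='t'
After 10 ($): row=0 col=8 char='d'

Answer: d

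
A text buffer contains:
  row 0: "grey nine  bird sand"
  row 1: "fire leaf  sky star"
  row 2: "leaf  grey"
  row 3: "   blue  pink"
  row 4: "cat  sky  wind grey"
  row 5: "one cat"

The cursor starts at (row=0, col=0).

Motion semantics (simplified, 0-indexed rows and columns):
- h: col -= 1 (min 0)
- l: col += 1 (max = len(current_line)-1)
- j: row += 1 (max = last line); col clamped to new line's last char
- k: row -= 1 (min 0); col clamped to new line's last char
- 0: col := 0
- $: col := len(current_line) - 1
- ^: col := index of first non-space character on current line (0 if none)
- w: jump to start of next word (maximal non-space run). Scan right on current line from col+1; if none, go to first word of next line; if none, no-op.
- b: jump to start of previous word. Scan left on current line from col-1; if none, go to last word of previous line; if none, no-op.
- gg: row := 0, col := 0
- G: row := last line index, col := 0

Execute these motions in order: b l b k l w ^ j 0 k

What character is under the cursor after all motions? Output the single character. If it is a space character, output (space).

After 1 (b): row=0 col=0 char='g'
After 2 (l): row=0 col=1 char='r'
After 3 (b): row=0 col=0 char='g'
After 4 (k): row=0 col=0 char='g'
After 5 (l): row=0 col=1 char='r'
After 6 (w): row=0 col=5 char='n'
After 7 (^): row=0 col=0 char='g'
After 8 (j): row=1 col=0 char='f'
After 9 (0): row=1 col=0 char='f'
After 10 (k): row=0 col=0 char='g'

Answer: g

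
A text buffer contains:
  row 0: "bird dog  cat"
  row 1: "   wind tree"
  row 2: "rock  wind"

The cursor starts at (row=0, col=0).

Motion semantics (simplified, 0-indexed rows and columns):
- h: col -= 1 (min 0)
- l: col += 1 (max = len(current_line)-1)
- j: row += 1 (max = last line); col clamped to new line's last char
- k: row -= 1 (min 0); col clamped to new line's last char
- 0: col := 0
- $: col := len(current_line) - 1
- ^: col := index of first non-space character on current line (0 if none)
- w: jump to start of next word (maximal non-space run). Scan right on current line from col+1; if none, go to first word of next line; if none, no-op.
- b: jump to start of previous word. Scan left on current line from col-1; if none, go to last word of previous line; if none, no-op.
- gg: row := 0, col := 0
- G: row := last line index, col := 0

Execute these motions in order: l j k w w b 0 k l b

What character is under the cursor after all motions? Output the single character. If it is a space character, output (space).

Answer: b

Derivation:
After 1 (l): row=0 col=1 char='i'
After 2 (j): row=1 col=1 char='_'
After 3 (k): row=0 col=1 char='i'
After 4 (w): row=0 col=5 char='d'
After 5 (w): row=0 col=10 char='c'
After 6 (b): row=0 col=5 char='d'
After 7 (0): row=0 col=0 char='b'
After 8 (k): row=0 col=0 char='b'
After 9 (l): row=0 col=1 char='i'
After 10 (b): row=0 col=0 char='b'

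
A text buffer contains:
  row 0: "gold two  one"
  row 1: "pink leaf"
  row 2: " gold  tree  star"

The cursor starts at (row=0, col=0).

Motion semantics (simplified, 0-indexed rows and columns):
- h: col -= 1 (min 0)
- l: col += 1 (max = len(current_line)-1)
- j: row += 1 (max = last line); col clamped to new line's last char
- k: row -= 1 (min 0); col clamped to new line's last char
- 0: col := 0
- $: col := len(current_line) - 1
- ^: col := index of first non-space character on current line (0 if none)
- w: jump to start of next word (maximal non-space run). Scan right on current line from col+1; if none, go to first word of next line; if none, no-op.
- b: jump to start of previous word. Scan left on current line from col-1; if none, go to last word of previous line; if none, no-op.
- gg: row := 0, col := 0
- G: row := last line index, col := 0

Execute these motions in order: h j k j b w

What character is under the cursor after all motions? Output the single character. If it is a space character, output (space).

Answer: p

Derivation:
After 1 (h): row=0 col=0 char='g'
After 2 (j): row=1 col=0 char='p'
After 3 (k): row=0 col=0 char='g'
After 4 (j): row=1 col=0 char='p'
After 5 (b): row=0 col=10 char='o'
After 6 (w): row=1 col=0 char='p'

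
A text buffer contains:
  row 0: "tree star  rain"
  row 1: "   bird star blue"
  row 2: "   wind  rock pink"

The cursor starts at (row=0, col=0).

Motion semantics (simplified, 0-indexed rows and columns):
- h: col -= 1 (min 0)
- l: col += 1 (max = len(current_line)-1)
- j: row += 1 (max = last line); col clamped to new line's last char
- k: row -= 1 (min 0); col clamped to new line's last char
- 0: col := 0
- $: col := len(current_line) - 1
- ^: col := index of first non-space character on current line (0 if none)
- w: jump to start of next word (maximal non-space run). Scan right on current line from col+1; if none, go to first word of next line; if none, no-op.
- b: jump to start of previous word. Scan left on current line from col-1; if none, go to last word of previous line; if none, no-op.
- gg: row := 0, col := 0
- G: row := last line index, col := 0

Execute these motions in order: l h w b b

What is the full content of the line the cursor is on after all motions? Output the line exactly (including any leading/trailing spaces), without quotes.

Answer: tree star  rain

Derivation:
After 1 (l): row=0 col=1 char='r'
After 2 (h): row=0 col=0 char='t'
After 3 (w): row=0 col=5 char='s'
After 4 (b): row=0 col=0 char='t'
After 5 (b): row=0 col=0 char='t'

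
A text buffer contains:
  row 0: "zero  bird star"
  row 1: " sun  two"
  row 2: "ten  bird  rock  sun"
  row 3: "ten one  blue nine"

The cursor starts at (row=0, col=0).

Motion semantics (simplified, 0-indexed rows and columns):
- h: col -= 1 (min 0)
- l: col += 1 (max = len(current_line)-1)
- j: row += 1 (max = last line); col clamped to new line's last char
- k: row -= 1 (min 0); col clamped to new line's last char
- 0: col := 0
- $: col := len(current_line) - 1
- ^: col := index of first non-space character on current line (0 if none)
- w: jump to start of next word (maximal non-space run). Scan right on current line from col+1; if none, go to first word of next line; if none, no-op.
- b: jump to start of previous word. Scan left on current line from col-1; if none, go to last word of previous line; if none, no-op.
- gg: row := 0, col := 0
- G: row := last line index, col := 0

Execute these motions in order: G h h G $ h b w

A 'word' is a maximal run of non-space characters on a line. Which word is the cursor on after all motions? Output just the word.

Answer: nine

Derivation:
After 1 (G): row=3 col=0 char='t'
After 2 (h): row=3 col=0 char='t'
After 3 (h): row=3 col=0 char='t'
After 4 (G): row=3 col=0 char='t'
After 5 ($): row=3 col=17 char='e'
After 6 (h): row=3 col=16 char='n'
After 7 (b): row=3 col=14 char='n'
After 8 (w): row=3 col=14 char='n'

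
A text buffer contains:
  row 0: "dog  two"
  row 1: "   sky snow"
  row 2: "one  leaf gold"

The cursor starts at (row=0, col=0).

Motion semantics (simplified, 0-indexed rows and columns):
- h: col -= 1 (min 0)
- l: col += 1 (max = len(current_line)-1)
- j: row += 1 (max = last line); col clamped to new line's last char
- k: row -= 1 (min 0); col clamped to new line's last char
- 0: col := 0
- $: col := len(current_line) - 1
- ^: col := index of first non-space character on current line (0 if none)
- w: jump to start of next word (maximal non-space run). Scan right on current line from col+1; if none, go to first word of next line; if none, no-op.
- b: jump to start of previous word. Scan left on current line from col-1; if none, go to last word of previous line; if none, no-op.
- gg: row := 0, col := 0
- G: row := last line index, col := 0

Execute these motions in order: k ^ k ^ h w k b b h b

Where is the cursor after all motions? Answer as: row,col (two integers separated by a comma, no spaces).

After 1 (k): row=0 col=0 char='d'
After 2 (^): row=0 col=0 char='d'
After 3 (k): row=0 col=0 char='d'
After 4 (^): row=0 col=0 char='d'
After 5 (h): row=0 col=0 char='d'
After 6 (w): row=0 col=5 char='t'
After 7 (k): row=0 col=5 char='t'
After 8 (b): row=0 col=0 char='d'
After 9 (b): row=0 col=0 char='d'
After 10 (h): row=0 col=0 char='d'
After 11 (b): row=0 col=0 char='d'

Answer: 0,0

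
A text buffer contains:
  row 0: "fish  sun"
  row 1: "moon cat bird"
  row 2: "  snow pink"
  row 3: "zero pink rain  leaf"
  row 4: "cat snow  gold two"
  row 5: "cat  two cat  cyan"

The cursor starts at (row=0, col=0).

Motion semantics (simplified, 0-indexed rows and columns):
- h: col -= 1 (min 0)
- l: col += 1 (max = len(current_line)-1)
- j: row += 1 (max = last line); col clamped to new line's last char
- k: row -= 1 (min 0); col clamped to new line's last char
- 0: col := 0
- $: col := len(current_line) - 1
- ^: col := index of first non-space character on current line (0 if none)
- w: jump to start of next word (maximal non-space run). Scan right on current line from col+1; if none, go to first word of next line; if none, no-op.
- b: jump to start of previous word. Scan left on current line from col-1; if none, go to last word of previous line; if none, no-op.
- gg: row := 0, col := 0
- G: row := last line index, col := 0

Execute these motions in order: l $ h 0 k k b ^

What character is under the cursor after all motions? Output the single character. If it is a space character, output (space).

After 1 (l): row=0 col=1 char='i'
After 2 ($): row=0 col=8 char='n'
After 3 (h): row=0 col=7 char='u'
After 4 (0): row=0 col=0 char='f'
After 5 (k): row=0 col=0 char='f'
After 6 (k): row=0 col=0 char='f'
After 7 (b): row=0 col=0 char='f'
After 8 (^): row=0 col=0 char='f'

Answer: f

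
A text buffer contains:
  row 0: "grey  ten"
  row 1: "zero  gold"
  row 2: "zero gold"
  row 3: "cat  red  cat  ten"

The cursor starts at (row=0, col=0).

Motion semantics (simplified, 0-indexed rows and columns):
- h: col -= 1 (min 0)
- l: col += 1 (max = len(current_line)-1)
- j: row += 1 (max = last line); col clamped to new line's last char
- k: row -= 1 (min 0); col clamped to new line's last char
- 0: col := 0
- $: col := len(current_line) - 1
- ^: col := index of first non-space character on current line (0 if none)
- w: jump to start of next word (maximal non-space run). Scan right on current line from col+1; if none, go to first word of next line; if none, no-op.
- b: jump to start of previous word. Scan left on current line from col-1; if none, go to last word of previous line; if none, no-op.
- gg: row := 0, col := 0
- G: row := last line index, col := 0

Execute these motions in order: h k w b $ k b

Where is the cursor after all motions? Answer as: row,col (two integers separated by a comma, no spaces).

After 1 (h): row=0 col=0 char='g'
After 2 (k): row=0 col=0 char='g'
After 3 (w): row=0 col=6 char='t'
After 4 (b): row=0 col=0 char='g'
After 5 ($): row=0 col=8 char='n'
After 6 (k): row=0 col=8 char='n'
After 7 (b): row=0 col=6 char='t'

Answer: 0,6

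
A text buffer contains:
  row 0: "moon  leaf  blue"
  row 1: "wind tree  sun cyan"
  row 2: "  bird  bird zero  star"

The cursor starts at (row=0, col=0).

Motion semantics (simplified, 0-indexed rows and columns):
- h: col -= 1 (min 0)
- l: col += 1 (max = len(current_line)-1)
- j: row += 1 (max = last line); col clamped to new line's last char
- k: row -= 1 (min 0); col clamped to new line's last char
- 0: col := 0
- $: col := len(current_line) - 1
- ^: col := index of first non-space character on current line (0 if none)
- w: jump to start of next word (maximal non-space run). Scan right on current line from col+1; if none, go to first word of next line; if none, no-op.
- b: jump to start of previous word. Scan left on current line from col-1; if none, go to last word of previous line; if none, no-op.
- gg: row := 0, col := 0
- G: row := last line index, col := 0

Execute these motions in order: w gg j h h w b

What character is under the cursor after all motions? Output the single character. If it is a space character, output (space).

After 1 (w): row=0 col=6 char='l'
After 2 (gg): row=0 col=0 char='m'
After 3 (j): row=1 col=0 char='w'
After 4 (h): row=1 col=0 char='w'
After 5 (h): row=1 col=0 char='w'
After 6 (w): row=1 col=5 char='t'
After 7 (b): row=1 col=0 char='w'

Answer: w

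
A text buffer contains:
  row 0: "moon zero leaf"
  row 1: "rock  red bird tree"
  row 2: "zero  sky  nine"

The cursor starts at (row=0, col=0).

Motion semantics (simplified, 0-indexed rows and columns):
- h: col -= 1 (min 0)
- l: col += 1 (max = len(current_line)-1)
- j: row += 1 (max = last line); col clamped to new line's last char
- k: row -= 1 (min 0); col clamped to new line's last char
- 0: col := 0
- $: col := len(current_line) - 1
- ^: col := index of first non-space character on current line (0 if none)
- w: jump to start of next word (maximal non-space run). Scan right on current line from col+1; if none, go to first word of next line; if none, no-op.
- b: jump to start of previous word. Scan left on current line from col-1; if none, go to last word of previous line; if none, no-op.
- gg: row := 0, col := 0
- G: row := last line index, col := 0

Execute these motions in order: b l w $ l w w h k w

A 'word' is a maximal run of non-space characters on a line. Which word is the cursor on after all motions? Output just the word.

Answer: leaf

Derivation:
After 1 (b): row=0 col=0 char='m'
After 2 (l): row=0 col=1 char='o'
After 3 (w): row=0 col=5 char='z'
After 4 ($): row=0 col=13 char='f'
After 5 (l): row=0 col=13 char='f'
After 6 (w): row=1 col=0 char='r'
After 7 (w): row=1 col=6 char='r'
After 8 (h): row=1 col=5 char='_'
After 9 (k): row=0 col=5 char='z'
After 10 (w): row=0 col=10 char='l'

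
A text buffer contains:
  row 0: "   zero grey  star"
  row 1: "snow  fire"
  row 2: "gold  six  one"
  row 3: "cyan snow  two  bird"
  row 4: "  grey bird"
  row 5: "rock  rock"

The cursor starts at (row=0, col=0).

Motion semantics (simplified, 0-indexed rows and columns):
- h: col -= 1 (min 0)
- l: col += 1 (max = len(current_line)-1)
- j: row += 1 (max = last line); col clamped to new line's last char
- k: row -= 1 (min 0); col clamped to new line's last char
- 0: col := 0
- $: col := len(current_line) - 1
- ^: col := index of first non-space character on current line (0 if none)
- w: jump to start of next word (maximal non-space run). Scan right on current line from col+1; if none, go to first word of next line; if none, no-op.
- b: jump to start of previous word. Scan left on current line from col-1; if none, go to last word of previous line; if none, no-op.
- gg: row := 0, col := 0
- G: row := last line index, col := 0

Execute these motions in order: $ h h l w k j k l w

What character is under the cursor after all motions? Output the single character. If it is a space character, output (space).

After 1 ($): row=0 col=17 char='r'
After 2 (h): row=0 col=16 char='a'
After 3 (h): row=0 col=15 char='t'
After 4 (l): row=0 col=16 char='a'
After 5 (w): row=1 col=0 char='s'
After 6 (k): row=0 col=0 char='_'
After 7 (j): row=1 col=0 char='s'
After 8 (k): row=0 col=0 char='_'
After 9 (l): row=0 col=1 char='_'
After 10 (w): row=0 col=3 char='z'

Answer: z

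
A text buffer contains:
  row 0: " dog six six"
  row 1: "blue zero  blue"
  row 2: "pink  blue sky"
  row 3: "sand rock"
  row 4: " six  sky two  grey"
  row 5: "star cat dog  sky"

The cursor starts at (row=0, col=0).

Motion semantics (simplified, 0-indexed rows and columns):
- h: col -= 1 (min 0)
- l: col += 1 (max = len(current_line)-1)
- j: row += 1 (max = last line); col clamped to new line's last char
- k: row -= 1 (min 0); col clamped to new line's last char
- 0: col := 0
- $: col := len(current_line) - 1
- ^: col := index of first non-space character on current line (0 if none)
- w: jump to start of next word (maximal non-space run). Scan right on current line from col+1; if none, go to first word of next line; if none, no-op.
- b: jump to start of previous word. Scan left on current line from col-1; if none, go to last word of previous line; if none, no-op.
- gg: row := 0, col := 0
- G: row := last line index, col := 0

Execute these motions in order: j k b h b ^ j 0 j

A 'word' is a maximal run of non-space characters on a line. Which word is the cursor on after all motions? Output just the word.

Answer: pink

Derivation:
After 1 (j): row=1 col=0 char='b'
After 2 (k): row=0 col=0 char='_'
After 3 (b): row=0 col=0 char='_'
After 4 (h): row=0 col=0 char='_'
After 5 (b): row=0 col=0 char='_'
After 6 (^): row=0 col=1 char='d'
After 7 (j): row=1 col=1 char='l'
After 8 (0): row=1 col=0 char='b'
After 9 (j): row=2 col=0 char='p'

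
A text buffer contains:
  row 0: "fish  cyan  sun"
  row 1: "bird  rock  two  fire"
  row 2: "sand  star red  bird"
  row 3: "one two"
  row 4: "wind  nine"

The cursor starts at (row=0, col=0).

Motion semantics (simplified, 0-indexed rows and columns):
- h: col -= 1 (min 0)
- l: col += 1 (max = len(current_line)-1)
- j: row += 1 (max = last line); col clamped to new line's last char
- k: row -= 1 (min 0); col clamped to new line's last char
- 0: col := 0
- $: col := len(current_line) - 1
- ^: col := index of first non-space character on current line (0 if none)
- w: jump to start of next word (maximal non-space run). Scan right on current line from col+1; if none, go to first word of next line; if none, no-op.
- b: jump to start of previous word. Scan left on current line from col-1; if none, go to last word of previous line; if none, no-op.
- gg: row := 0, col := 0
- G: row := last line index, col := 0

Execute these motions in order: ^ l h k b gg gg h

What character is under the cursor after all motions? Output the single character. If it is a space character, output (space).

After 1 (^): row=0 col=0 char='f'
After 2 (l): row=0 col=1 char='i'
After 3 (h): row=0 col=0 char='f'
After 4 (k): row=0 col=0 char='f'
After 5 (b): row=0 col=0 char='f'
After 6 (gg): row=0 col=0 char='f'
After 7 (gg): row=0 col=0 char='f'
After 8 (h): row=0 col=0 char='f'

Answer: f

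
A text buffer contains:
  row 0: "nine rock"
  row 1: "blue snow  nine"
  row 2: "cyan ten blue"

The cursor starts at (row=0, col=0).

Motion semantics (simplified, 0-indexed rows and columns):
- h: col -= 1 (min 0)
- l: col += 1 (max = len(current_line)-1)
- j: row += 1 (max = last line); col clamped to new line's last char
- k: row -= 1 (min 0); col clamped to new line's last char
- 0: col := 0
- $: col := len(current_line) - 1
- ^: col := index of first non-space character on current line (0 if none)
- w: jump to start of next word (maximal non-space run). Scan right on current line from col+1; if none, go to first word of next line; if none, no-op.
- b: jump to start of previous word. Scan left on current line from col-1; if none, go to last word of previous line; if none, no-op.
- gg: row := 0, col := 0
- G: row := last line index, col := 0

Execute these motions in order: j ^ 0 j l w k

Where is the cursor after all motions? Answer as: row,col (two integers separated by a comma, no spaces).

Answer: 1,5

Derivation:
After 1 (j): row=1 col=0 char='b'
After 2 (^): row=1 col=0 char='b'
After 3 (0): row=1 col=0 char='b'
After 4 (j): row=2 col=0 char='c'
After 5 (l): row=2 col=1 char='y'
After 6 (w): row=2 col=5 char='t'
After 7 (k): row=1 col=5 char='s'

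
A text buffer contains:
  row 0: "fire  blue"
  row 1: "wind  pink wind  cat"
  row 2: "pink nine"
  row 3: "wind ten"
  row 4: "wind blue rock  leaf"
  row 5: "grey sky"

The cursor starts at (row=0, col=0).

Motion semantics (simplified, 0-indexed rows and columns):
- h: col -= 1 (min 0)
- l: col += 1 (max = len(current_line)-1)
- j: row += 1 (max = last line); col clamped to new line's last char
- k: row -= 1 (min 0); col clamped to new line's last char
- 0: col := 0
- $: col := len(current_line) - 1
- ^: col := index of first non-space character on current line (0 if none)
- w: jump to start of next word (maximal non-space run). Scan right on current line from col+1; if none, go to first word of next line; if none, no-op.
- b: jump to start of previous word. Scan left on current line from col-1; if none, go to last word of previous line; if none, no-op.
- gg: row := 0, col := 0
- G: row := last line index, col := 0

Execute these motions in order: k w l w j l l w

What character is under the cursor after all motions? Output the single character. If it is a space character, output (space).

After 1 (k): row=0 col=0 char='f'
After 2 (w): row=0 col=6 char='b'
After 3 (l): row=0 col=7 char='l'
After 4 (w): row=1 col=0 char='w'
After 5 (j): row=2 col=0 char='p'
After 6 (l): row=2 col=1 char='i'
After 7 (l): row=2 col=2 char='n'
After 8 (w): row=2 col=5 char='n'

Answer: n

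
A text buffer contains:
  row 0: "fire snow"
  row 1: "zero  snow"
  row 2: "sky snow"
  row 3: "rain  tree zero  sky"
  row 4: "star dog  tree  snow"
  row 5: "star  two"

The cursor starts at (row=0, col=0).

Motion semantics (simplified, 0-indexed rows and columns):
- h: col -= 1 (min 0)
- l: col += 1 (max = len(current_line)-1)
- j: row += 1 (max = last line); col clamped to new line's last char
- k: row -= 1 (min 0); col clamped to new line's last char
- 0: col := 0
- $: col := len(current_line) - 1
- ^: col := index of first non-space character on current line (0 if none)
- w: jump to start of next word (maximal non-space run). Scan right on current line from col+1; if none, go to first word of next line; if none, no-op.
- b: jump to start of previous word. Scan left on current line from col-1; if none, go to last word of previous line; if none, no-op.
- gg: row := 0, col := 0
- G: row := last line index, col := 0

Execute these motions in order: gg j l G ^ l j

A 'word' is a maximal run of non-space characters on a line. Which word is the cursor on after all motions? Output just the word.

Answer: star

Derivation:
After 1 (gg): row=0 col=0 char='f'
After 2 (j): row=1 col=0 char='z'
After 3 (l): row=1 col=1 char='e'
After 4 (G): row=5 col=0 char='s'
After 5 (^): row=5 col=0 char='s'
After 6 (l): row=5 col=1 char='t'
After 7 (j): row=5 col=1 char='t'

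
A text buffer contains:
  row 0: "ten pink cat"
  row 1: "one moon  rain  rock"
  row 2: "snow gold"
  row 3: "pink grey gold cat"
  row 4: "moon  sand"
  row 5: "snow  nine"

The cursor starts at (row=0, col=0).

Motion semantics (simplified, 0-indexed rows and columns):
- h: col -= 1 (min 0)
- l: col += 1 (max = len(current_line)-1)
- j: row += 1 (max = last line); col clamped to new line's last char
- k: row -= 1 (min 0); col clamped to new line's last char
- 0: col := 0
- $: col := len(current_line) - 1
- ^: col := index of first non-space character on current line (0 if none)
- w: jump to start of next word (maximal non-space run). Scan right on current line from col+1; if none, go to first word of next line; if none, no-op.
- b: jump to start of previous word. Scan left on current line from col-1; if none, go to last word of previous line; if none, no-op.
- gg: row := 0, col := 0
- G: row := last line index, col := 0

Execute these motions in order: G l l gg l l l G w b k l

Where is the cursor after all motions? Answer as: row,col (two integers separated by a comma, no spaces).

After 1 (G): row=5 col=0 char='s'
After 2 (l): row=5 col=1 char='n'
After 3 (l): row=5 col=2 char='o'
After 4 (gg): row=0 col=0 char='t'
After 5 (l): row=0 col=1 char='e'
After 6 (l): row=0 col=2 char='n'
After 7 (l): row=0 col=3 char='_'
After 8 (G): row=5 col=0 char='s'
After 9 (w): row=5 col=6 char='n'
After 10 (b): row=5 col=0 char='s'
After 11 (k): row=4 col=0 char='m'
After 12 (l): row=4 col=1 char='o'

Answer: 4,1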